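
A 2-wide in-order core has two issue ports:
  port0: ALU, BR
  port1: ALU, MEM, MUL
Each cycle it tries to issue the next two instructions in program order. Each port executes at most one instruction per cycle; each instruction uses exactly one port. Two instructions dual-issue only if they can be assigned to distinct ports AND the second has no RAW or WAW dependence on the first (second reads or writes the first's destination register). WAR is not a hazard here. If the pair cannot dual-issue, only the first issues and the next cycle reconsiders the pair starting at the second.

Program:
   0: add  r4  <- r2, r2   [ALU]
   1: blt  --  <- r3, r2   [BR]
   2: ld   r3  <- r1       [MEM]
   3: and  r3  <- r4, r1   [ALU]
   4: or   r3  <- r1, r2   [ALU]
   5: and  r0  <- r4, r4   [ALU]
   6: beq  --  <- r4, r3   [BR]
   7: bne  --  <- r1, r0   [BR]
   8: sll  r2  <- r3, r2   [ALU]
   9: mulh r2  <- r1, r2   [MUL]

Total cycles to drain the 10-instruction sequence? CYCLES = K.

0. add blt @i0+i1  | pair
1. ld @i2  | WAW r3
2. and @i3  | WAW r3
3. or and @i4+i5  | pair
4. beq @i6  | no-port BR/BR
5. bne sll @i7+i8  | pair
6. mulh @i9  | tail

CYCLES = 7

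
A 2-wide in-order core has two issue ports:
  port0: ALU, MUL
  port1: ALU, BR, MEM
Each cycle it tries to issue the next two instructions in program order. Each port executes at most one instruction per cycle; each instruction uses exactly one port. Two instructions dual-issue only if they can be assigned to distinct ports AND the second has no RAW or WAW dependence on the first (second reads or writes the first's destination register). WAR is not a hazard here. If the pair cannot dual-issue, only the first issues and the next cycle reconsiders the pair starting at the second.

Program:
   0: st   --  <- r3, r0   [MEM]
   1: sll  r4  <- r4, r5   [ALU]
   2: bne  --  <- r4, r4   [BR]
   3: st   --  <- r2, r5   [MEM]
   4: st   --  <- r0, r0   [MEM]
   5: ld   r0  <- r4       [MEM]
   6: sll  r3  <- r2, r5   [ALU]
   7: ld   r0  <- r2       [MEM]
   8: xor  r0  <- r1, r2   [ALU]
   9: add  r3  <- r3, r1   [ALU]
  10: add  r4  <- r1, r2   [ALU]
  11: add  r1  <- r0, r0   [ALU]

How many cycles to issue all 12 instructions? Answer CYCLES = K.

[0] i0/i1  st.MEM/sll.ALU  -- dual
[1] i2  bne.BR  -- no-port BR/MEM
[2] i3  st.MEM  -- no-port MEM/MEM
[3] i4  st.MEM  -- no-port MEM/MEM
[4] i5/i6  ld.MEM/sll.ALU  -- dual
[5] i7  ld.MEM  -- WAW r0
[6] i8/i9  xor.ALU/add.ALU  -- dual
[7] i10/i11  add.ALU/add.ALU  -- dual

CYCLES = 8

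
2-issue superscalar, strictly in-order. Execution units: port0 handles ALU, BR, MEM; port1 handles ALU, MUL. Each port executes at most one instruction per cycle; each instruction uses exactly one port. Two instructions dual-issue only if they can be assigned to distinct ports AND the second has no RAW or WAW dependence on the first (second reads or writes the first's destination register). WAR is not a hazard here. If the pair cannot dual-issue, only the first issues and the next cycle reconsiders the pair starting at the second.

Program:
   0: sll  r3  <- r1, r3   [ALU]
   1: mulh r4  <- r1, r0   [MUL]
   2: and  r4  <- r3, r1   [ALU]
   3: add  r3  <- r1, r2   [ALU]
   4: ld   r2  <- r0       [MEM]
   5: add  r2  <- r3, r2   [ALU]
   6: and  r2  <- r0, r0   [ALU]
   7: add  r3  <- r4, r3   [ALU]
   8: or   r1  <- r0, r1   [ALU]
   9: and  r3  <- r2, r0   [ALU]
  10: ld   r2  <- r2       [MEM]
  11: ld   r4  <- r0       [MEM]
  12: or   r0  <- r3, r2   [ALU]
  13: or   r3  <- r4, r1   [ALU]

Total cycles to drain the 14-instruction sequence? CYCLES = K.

CYCLES = 9

c0: i0+i1 sll.ALU+mulh.MUL  dual
c1: i2+i3 and.ALU+add.ALU  dual
c2: i4 ld.MEM  RAW+WAW r2
c3: i5 add.ALU  WAW r2
c4: i6+i7 and.ALU+add.ALU  dual
c5: i8+i9 or.ALU+and.ALU  dual
c6: i10 ld.MEM  no-port MEM/MEM
c7: i11+i12 ld.MEM+or.ALU  dual
c8: i13 or.ALU  tail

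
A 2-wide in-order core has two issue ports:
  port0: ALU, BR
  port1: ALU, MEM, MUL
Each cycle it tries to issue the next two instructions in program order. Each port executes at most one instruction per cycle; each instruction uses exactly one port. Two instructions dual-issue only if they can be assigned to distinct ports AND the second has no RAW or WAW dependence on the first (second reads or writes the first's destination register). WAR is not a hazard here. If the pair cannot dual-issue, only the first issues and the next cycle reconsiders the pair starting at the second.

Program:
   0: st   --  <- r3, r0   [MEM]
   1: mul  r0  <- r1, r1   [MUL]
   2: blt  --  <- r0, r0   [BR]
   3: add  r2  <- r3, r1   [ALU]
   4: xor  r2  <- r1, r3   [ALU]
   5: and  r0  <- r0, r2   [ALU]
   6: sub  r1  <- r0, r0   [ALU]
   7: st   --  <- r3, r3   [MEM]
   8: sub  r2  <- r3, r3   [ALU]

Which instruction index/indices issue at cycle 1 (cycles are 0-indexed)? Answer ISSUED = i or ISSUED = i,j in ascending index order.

ISSUED = 1

  cy0 -> i0 (st) no-port MEM/MUL
  cy1 -> i1 (mul) RAW r0
  cy2 -> i2,i3 (blt+add) 2-wide
  cy3 -> i4 (xor) RAW r2
  cy4 -> i5 (and) RAW r0
  cy5 -> i6,i7 (sub+st) 2-wide
  cy6 -> i8 (sub) tail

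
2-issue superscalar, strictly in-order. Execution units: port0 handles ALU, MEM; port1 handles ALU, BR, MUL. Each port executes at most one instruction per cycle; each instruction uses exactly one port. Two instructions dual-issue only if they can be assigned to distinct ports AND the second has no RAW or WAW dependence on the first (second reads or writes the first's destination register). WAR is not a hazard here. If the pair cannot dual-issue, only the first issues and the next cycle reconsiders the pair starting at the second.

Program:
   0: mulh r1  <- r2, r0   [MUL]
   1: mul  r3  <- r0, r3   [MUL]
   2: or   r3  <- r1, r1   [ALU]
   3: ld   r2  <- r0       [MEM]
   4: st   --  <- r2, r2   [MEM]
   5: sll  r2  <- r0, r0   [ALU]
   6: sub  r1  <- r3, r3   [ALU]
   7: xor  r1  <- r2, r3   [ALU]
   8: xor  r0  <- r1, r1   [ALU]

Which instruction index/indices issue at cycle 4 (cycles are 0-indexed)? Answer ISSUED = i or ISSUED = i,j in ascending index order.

ISSUED = 6

  cy0 -> i0 (mulh.MUL) no-port MUL/MUL
  cy1 -> i1 (mul.MUL) WAW r3
  cy2 -> i2&i3 (or.ALU;ld.MEM) dual
  cy3 -> i4&i5 (st.MEM;sll.ALU) dual
  cy4 -> i6 (sub.ALU) WAW r1
  cy5 -> i7 (xor.ALU) RAW r1
  cy6 -> i8 (xor.ALU) tail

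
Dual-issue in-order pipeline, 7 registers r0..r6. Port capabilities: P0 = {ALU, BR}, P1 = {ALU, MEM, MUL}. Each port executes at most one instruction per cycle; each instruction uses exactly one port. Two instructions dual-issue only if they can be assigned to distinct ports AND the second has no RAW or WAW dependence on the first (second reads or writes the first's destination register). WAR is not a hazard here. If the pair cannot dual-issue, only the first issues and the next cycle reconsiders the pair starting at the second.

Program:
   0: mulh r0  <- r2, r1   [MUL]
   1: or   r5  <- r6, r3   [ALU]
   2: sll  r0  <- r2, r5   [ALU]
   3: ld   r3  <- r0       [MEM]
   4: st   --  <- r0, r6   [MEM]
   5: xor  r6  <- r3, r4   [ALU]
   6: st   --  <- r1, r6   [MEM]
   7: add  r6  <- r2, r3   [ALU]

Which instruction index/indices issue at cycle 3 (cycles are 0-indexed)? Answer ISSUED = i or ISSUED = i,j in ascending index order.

t=0 i0&i1:mulh/or ; 2-wide
t=1 i2:sll ; RAW r0
t=2 i3:ld ; no-port MEM/MEM
t=3 i4&i5:st/xor ; 2-wide
t=4 i6&i7:st/add ; 2-wide

ISSUED = 4,5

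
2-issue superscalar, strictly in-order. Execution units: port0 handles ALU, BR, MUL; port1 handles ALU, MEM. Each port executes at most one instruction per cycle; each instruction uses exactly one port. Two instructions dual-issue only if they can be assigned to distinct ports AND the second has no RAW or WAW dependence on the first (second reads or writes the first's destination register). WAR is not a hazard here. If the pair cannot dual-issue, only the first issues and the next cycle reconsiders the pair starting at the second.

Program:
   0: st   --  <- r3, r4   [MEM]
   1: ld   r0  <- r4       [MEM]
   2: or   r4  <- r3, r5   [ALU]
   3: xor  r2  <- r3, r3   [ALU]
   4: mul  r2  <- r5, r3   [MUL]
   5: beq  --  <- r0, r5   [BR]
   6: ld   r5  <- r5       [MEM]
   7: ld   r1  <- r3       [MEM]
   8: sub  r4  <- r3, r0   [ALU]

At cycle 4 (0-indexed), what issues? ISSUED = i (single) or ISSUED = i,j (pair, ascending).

ISSUED = 5,6

[0] i0  st.MEM  -- no-port MEM/MEM
[1] i1/i2  ld.MEM+or.ALU  -- 2-wide
[2] i3  xor.ALU  -- WAW r2
[3] i4  mul.MUL  -- no-port MUL/BR
[4] i5/i6  beq.BR+ld.MEM  -- 2-wide
[5] i7/i8  ld.MEM+sub.ALU  -- 2-wide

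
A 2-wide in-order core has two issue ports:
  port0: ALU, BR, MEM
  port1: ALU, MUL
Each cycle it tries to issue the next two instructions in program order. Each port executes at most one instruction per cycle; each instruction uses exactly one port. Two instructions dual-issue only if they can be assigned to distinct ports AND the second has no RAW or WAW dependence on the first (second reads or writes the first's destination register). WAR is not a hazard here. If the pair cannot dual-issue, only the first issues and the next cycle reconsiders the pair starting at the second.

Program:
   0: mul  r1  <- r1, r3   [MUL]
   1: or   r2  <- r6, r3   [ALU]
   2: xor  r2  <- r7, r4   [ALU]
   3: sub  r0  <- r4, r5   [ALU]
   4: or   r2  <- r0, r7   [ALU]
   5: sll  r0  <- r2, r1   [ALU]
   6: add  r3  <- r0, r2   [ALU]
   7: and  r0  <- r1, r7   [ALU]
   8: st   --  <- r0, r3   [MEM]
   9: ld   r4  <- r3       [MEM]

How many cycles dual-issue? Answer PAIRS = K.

0. mul.MUL+or.ALU @i0+i1  | dual
1. xor.ALU+sub.ALU @i2+i3  | dual
2. or.ALU @i4  | RAW r2
3. sll.ALU @i5  | RAW r0
4. add.ALU+and.ALU @i6+i7  | dual
5. st.MEM @i8  | no-port MEM/MEM
6. ld.MEM @i9  | tail

PAIRS = 3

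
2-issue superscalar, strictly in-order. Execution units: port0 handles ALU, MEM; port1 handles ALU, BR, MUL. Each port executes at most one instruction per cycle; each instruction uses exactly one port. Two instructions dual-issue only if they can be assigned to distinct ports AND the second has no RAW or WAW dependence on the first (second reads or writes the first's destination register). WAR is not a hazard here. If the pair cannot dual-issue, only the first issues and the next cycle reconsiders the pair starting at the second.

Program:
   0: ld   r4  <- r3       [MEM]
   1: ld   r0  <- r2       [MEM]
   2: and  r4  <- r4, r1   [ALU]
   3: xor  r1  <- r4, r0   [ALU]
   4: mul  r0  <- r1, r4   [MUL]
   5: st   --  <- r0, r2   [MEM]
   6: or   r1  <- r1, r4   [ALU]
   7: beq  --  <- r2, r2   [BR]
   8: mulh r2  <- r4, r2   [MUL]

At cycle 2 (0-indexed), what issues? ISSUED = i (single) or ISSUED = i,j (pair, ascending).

ISSUED = 3

0. ld @i0  | no-port MEM/MEM
1. ld and @i1/i2  | dual
2. xor @i3  | RAW r1
3. mul @i4  | RAW r0
4. st or @i5/i6  | dual
5. beq @i7  | no-port BR/MUL
6. mulh @i8  | tail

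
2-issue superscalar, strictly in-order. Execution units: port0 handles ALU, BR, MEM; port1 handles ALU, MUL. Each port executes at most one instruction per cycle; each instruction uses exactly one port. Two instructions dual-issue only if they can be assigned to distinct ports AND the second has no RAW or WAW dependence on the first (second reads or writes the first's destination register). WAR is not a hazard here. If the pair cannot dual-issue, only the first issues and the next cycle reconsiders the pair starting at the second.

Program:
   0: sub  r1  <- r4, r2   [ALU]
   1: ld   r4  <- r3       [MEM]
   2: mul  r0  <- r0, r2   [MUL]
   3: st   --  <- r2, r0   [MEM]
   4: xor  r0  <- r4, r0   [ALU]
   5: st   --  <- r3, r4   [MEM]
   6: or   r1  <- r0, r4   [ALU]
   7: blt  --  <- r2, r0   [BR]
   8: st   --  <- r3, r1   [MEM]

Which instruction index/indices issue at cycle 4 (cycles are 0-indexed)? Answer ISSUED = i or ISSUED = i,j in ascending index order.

ISSUED = 7

[0] i0/i1  sub.ALU/ld.MEM  -- 2-wide
[1] i2  mul.MUL  -- RAW r0
[2] i3/i4  st.MEM/xor.ALU  -- 2-wide
[3] i5/i6  st.MEM/or.ALU  -- 2-wide
[4] i7  blt.BR  -- no-port BR/MEM
[5] i8  st.MEM  -- tail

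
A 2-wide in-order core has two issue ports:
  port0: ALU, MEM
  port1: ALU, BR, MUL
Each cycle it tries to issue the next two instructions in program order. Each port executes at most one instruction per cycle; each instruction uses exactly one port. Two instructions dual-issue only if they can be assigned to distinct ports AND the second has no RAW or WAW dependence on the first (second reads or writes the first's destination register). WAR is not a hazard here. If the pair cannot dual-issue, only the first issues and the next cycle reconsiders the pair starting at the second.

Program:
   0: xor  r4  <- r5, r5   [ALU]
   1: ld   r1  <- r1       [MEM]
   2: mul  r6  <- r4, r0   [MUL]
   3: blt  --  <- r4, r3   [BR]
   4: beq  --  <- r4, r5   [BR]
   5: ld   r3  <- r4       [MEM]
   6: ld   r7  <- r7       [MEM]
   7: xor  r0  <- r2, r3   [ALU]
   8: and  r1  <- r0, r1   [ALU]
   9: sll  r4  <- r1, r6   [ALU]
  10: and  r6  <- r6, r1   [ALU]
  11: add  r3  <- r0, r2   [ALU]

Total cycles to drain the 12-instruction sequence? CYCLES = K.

CYCLES = 8

[0] i0+i1  xor/ld  -- dual
[1] i2  mul  -- no-port MUL/BR
[2] i3  blt  -- no-port BR/BR
[3] i4+i5  beq/ld  -- dual
[4] i6+i7  ld/xor  -- dual
[5] i8  and  -- RAW r1
[6] i9+i10  sll/and  -- dual
[7] i11  add  -- tail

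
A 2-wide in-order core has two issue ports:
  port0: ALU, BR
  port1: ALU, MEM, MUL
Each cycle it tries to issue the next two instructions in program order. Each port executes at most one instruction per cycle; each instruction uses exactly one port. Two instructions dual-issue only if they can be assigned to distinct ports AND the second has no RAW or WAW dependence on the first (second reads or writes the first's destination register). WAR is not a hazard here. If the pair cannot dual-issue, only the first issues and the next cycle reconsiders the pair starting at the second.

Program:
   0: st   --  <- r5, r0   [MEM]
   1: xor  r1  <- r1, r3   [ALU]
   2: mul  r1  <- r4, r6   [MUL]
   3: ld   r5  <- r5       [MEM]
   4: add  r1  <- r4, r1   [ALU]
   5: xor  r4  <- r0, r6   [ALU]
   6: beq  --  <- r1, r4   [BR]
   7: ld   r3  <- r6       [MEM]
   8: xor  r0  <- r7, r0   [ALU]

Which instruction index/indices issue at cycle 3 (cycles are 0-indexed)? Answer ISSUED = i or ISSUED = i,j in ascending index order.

ISSUED = 5

#0 head=0: st+xor i0/i1 2-wide
#1 head=2: mul i2 no-port MUL/MEM
#2 head=3: ld+add i3/i4 2-wide
#3 head=5: xor i5 RAW r4
#4 head=6: beq+ld i6/i7 2-wide
#5 head=8: xor i8 tail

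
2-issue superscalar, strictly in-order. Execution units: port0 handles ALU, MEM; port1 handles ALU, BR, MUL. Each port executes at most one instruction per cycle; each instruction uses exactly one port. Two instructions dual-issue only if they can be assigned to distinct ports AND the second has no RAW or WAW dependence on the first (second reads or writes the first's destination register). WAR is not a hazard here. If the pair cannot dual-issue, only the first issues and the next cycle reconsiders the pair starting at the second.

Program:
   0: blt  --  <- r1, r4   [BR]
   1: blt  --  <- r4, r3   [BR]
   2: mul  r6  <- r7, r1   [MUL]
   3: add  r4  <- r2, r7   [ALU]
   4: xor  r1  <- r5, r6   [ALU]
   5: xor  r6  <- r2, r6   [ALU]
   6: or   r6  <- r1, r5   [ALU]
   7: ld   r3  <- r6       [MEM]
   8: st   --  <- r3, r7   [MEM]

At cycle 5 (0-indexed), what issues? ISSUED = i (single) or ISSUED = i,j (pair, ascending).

ISSUED = 7

#0 head=0: blt i0 no-port BR/BR
#1 head=1: blt i1 no-port BR/MUL
#2 head=2: mul;add i2+i3 dual
#3 head=4: xor;xor i4+i5 dual
#4 head=6: or i6 RAW r6
#5 head=7: ld i7 no-port MEM/MEM
#6 head=8: st i8 tail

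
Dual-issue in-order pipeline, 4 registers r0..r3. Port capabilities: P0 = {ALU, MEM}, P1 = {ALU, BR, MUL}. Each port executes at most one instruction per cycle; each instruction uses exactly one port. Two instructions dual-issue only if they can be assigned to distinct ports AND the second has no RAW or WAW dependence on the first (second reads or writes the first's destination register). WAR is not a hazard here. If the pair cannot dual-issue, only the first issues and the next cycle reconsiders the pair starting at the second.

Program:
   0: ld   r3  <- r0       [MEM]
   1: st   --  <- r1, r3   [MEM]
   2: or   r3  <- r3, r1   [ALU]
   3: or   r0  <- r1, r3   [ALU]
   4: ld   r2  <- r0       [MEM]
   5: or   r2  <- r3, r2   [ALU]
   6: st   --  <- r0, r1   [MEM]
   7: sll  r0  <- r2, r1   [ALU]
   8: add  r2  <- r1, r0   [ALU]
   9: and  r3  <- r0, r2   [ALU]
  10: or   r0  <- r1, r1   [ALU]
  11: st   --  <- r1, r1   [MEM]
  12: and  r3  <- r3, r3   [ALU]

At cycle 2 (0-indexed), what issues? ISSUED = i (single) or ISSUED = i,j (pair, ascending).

0. ld @i0  | no-port MEM/MEM
1. st;or @i1/i2  | dual
2. or @i3  | RAW r0
3. ld @i4  | RAW+WAW r2
4. or;st @i5/i6  | dual
5. sll @i7  | RAW r0
6. add @i8  | RAW r2
7. and;or @i9/i10  | dual
8. st;and @i11/i12  | dual

ISSUED = 3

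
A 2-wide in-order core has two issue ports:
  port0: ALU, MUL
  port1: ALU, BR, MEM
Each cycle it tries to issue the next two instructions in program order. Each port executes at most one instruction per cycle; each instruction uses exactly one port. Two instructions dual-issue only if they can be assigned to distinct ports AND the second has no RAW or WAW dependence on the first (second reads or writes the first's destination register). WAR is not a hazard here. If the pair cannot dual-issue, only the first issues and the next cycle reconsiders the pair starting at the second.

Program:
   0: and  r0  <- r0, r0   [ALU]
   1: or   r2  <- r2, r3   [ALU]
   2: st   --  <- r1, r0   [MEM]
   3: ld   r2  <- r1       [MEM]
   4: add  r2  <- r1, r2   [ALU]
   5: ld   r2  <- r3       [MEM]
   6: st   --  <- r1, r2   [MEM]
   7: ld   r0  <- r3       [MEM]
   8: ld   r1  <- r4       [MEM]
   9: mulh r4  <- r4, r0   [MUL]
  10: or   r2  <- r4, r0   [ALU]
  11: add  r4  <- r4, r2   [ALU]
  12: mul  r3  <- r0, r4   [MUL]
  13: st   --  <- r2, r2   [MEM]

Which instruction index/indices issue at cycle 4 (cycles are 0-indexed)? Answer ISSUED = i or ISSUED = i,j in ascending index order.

0. and;or @i0,i1  | dual
1. st @i2  | no-port MEM/MEM
2. ld @i3  | RAW+WAW r2
3. add @i4  | WAW r2
4. ld @i5  | no-port MEM/MEM
5. st @i6  | no-port MEM/MEM
6. ld @i7  | no-port MEM/MEM
7. ld;mulh @i8,i9  | dual
8. or @i10  | RAW r2
9. add @i11  | RAW r4
10. mul;st @i12,i13  | dual

ISSUED = 5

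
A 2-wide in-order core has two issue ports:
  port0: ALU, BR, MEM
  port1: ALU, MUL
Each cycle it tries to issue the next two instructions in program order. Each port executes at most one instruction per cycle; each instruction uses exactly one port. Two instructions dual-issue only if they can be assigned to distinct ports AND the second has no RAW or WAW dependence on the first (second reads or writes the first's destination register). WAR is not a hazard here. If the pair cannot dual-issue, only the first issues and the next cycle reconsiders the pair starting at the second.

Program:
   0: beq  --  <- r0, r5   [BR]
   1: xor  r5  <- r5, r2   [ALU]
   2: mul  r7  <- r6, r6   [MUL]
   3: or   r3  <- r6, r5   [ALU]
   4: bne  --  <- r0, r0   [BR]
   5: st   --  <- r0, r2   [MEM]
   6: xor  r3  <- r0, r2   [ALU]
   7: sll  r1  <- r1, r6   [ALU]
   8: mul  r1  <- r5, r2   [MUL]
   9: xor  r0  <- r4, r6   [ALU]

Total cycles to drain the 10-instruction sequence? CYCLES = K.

CYCLES = 6

c0: i0+i1 beq+xor  pair
c1: i2+i3 mul+or  pair
c2: i4 bne  no-port BR/MEM
c3: i5+i6 st+xor  pair
c4: i7 sll  WAW r1
c5: i8+i9 mul+xor  pair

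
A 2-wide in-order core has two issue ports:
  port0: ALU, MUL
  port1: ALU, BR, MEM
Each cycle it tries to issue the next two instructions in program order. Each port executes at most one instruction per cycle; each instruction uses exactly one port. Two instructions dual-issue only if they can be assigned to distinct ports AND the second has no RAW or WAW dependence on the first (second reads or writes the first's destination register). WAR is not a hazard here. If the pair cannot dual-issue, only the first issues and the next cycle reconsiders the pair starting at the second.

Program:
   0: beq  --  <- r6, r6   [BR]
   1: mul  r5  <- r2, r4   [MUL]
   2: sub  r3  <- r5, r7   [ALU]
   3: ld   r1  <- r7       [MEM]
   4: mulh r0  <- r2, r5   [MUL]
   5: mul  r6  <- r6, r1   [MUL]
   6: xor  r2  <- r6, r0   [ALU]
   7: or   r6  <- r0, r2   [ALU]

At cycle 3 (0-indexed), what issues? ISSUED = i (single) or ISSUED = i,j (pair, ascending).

ISSUED = 5

#0 head=0: beq.BR+mul.MUL i0&i1 dual
#1 head=2: sub.ALU+ld.MEM i2&i3 dual
#2 head=4: mulh.MUL i4 no-port MUL/MUL
#3 head=5: mul.MUL i5 RAW r6
#4 head=6: xor.ALU i6 RAW r2
#5 head=7: or.ALU i7 tail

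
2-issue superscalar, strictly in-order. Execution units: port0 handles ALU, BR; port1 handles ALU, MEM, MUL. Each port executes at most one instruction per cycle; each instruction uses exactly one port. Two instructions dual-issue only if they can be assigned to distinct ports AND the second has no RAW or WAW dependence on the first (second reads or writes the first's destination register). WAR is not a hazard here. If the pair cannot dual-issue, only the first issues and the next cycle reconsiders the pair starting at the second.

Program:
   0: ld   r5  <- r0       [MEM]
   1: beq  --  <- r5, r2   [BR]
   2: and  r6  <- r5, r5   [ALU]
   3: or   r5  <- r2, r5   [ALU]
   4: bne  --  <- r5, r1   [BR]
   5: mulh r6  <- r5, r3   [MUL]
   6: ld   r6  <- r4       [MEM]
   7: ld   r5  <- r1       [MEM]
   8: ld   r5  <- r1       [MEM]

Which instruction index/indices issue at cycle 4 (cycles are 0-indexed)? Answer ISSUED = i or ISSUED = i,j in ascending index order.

ISSUED = 6

  cy0 -> i0 (ld.MEM) RAW r5
  cy1 -> i1+i2 (beq.BR;and.ALU) pair
  cy2 -> i3 (or.ALU) RAW r5
  cy3 -> i4+i5 (bne.BR;mulh.MUL) pair
  cy4 -> i6 (ld.MEM) no-port MEM/MEM
  cy5 -> i7 (ld.MEM) no-port MEM/MEM
  cy6 -> i8 (ld.MEM) tail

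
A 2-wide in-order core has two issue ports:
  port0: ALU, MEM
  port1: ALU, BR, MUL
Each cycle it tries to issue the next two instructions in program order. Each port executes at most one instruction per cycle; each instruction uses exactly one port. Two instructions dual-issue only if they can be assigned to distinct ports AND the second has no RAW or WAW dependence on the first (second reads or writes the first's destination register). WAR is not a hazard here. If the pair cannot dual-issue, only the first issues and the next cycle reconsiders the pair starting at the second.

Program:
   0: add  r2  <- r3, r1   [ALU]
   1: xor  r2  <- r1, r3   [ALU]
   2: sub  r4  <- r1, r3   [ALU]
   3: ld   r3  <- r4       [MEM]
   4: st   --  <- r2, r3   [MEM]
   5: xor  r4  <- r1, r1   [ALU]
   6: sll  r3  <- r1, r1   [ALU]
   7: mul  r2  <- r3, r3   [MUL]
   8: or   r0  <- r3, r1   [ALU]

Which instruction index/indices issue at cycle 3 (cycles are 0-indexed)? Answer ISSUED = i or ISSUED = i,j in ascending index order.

0. add @i0  | WAW r2
1. xor;sub @i1+i2  | dual
2. ld @i3  | no-port MEM/MEM
3. st;xor @i4+i5  | dual
4. sll @i6  | RAW r3
5. mul;or @i7+i8  | dual

ISSUED = 4,5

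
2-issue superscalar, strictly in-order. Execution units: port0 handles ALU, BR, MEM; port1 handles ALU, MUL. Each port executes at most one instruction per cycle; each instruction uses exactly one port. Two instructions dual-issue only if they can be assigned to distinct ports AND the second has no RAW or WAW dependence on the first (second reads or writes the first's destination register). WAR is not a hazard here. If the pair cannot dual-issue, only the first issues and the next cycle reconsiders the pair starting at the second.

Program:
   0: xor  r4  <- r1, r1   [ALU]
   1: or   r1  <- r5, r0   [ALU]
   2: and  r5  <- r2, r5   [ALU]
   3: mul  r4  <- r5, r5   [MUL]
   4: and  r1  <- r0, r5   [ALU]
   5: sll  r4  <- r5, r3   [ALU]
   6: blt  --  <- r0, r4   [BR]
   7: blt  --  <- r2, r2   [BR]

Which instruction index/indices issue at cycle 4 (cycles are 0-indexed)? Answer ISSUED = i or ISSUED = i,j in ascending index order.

ISSUED = 6

[0] i0&i1  xor.ALU/or.ALU  -- pair
[1] i2  and.ALU  -- RAW r5
[2] i3&i4  mul.MUL/and.ALU  -- pair
[3] i5  sll.ALU  -- RAW r4
[4] i6  blt.BR  -- no-port BR/BR
[5] i7  blt.BR  -- tail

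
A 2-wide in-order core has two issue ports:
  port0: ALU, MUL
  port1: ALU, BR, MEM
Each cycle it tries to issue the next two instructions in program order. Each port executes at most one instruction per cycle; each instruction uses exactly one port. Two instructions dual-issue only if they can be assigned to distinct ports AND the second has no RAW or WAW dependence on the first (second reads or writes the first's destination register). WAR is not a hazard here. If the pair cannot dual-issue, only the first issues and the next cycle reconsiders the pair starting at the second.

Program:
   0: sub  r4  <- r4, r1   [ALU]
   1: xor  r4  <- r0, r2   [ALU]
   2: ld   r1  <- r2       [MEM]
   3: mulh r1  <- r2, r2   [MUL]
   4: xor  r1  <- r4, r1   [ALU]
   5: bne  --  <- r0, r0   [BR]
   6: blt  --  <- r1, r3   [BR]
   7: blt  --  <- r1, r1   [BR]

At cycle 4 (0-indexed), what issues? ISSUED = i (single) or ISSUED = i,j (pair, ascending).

  cy0 -> i0 (sub) WAW r4
  cy1 -> i1+i2 (xor+ld) 2-wide
  cy2 -> i3 (mulh) RAW+WAW r1
  cy3 -> i4+i5 (xor+bne) 2-wide
  cy4 -> i6 (blt) no-port BR/BR
  cy5 -> i7 (blt) tail

ISSUED = 6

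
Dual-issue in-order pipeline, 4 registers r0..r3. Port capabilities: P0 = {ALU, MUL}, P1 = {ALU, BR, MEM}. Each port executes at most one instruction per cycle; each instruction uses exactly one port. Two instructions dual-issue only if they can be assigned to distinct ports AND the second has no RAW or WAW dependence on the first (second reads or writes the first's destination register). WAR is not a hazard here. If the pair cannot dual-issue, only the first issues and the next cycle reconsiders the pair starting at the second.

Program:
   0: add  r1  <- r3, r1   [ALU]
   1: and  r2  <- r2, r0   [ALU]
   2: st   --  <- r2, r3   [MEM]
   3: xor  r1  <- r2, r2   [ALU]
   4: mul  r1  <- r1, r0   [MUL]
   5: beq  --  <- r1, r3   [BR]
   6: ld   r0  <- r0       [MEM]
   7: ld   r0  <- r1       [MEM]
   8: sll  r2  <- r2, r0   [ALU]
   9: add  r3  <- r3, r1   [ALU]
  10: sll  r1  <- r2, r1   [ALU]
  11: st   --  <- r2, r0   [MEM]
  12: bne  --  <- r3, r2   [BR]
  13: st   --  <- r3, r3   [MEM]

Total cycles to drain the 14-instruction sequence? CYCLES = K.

  cy0 -> i0/i1 (add+and) pair
  cy1 -> i2/i3 (st+xor) pair
  cy2 -> i4 (mul) RAW r1
  cy3 -> i5 (beq) no-port BR/MEM
  cy4 -> i6 (ld) no-port MEM/MEM
  cy5 -> i7 (ld) RAW r0
  cy6 -> i8/i9 (sll+add) pair
  cy7 -> i10/i11 (sll+st) pair
  cy8 -> i12 (bne) no-port BR/MEM
  cy9 -> i13 (st) tail

CYCLES = 10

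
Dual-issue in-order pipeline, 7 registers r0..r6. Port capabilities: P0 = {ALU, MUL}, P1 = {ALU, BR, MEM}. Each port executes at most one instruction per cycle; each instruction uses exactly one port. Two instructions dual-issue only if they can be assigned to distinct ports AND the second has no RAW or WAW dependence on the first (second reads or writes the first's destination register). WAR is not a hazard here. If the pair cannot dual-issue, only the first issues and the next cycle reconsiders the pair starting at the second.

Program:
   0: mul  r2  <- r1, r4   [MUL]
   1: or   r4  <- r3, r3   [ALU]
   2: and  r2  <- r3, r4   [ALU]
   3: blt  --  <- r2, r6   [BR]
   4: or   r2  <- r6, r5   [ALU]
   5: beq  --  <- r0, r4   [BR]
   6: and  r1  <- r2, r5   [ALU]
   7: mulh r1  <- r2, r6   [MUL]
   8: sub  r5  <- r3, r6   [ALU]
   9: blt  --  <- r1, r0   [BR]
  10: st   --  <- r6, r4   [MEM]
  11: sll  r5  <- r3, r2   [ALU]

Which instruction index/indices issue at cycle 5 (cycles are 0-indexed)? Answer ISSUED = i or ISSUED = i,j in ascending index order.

#0 head=0: mul.MUL;or.ALU i0&i1 dual
#1 head=2: and.ALU i2 RAW r2
#2 head=3: blt.BR;or.ALU i3&i4 dual
#3 head=5: beq.BR;and.ALU i5&i6 dual
#4 head=7: mulh.MUL;sub.ALU i7&i8 dual
#5 head=9: blt.BR i9 no-port BR/MEM
#6 head=10: st.MEM;sll.ALU i10&i11 dual

ISSUED = 9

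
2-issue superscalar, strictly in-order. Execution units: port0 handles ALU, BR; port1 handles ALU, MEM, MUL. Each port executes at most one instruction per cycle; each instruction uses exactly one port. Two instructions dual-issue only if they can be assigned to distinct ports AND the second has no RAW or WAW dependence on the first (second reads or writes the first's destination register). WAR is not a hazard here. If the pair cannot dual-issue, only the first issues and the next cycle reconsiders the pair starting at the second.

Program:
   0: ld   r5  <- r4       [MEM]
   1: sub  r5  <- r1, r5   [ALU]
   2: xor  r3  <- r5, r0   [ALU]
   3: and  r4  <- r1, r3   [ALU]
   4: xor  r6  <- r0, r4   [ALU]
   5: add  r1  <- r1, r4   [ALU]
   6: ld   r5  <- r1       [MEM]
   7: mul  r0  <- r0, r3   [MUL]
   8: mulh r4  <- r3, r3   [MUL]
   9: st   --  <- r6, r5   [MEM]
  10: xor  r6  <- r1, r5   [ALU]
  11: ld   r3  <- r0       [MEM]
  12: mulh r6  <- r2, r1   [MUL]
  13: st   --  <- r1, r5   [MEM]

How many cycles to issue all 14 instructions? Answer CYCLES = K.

CYCLES = 12

0. ld @i0  | RAW+WAW r5
1. sub @i1  | RAW r5
2. xor @i2  | RAW r3
3. and @i3  | RAW r4
4. xor add @i4,i5  | pair
5. ld @i6  | no-port MEM/MUL
6. mul @i7  | no-port MUL/MUL
7. mulh @i8  | no-port MUL/MEM
8. st xor @i9,i10  | pair
9. ld @i11  | no-port MEM/MUL
10. mulh @i12  | no-port MUL/MEM
11. st @i13  | tail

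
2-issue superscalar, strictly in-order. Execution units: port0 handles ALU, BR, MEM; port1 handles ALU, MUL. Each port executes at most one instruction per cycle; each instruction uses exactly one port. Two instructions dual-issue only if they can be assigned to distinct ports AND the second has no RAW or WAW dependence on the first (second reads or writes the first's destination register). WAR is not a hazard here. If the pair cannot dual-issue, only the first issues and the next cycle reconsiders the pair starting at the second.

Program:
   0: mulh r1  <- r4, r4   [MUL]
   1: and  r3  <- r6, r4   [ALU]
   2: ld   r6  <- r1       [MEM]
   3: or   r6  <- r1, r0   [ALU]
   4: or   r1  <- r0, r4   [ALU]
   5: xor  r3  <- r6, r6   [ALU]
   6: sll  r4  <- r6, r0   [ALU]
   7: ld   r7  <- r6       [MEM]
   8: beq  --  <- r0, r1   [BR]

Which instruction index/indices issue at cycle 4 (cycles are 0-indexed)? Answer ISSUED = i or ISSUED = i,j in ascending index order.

ISSUED = 7

0. mulh.MUL/and.ALU @i0,i1  | dual
1. ld.MEM @i2  | WAW r6
2. or.ALU/or.ALU @i3,i4  | dual
3. xor.ALU/sll.ALU @i5,i6  | dual
4. ld.MEM @i7  | no-port MEM/BR
5. beq.BR @i8  | tail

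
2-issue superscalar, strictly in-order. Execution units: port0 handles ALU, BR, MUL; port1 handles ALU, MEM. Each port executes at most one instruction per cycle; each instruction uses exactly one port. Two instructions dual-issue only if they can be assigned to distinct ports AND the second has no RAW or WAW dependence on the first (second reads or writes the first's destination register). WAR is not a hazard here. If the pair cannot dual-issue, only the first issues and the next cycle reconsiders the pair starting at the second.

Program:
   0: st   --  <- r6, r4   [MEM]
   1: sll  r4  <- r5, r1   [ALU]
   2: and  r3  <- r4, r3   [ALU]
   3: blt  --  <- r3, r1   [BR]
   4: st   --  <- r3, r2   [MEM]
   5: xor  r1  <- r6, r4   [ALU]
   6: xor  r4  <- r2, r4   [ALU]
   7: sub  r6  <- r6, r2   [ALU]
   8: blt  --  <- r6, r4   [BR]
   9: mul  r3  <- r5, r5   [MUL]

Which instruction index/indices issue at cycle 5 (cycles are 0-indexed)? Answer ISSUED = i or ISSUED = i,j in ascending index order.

0. st.MEM/sll.ALU @i0+i1  | dual
1. and.ALU @i2  | RAW r3
2. blt.BR/st.MEM @i3+i4  | dual
3. xor.ALU/xor.ALU @i5+i6  | dual
4. sub.ALU @i7  | RAW r6
5. blt.BR @i8  | no-port BR/MUL
6. mul.MUL @i9  | tail

ISSUED = 8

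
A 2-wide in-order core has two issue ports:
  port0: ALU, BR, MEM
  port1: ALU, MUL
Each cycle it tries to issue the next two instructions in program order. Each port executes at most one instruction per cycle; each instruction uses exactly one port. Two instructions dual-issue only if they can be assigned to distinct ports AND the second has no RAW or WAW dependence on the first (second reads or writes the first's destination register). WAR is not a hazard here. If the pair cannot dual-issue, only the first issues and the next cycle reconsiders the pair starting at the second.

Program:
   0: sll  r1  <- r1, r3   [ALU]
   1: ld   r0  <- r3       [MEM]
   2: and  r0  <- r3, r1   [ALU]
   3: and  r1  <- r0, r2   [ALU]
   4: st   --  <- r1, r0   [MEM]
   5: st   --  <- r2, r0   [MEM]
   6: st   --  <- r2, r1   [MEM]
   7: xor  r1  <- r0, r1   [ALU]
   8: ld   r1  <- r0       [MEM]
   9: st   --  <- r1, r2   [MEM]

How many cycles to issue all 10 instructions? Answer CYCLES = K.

0. sll.ALU ld.MEM @i0+i1  | 2-wide
1. and.ALU @i2  | RAW r0
2. and.ALU @i3  | RAW r1
3. st.MEM @i4  | no-port MEM/MEM
4. st.MEM @i5  | no-port MEM/MEM
5. st.MEM xor.ALU @i6+i7  | 2-wide
6. ld.MEM @i8  | no-port MEM/MEM
7. st.MEM @i9  | tail

CYCLES = 8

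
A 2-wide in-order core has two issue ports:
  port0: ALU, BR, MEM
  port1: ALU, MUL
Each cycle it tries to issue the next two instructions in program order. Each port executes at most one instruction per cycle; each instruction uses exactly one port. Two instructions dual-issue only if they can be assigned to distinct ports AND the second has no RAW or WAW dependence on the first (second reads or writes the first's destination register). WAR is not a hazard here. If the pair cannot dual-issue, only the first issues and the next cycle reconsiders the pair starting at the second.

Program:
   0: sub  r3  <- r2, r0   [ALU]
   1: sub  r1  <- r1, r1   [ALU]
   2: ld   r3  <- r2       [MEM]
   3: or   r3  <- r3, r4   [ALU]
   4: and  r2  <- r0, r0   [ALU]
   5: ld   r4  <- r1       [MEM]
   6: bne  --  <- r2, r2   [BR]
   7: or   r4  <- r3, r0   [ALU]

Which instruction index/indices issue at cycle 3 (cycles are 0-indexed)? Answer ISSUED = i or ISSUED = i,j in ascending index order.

#0 head=0: sub.ALU;sub.ALU i0/i1 pair
#1 head=2: ld.MEM i2 RAW+WAW r3
#2 head=3: or.ALU;and.ALU i3/i4 pair
#3 head=5: ld.MEM i5 no-port MEM/BR
#4 head=6: bne.BR;or.ALU i6/i7 pair

ISSUED = 5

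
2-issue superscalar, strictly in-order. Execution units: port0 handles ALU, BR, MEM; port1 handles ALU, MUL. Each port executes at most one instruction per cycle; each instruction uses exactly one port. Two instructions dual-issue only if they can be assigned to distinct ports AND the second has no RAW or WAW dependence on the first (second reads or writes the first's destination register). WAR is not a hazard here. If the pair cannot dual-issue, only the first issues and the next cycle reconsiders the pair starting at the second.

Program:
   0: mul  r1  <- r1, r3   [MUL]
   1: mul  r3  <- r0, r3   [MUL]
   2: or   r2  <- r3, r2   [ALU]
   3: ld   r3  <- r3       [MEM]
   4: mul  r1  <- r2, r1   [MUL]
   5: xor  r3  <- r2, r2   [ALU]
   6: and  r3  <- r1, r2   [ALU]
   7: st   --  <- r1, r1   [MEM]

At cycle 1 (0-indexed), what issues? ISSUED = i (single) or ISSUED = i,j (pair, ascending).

ISSUED = 1

  cy0 -> i0 (mul.MUL) no-port MUL/MUL
  cy1 -> i1 (mul.MUL) RAW r3
  cy2 -> i2/i3 (or.ALU;ld.MEM) 2-wide
  cy3 -> i4/i5 (mul.MUL;xor.ALU) 2-wide
  cy4 -> i6/i7 (and.ALU;st.MEM) 2-wide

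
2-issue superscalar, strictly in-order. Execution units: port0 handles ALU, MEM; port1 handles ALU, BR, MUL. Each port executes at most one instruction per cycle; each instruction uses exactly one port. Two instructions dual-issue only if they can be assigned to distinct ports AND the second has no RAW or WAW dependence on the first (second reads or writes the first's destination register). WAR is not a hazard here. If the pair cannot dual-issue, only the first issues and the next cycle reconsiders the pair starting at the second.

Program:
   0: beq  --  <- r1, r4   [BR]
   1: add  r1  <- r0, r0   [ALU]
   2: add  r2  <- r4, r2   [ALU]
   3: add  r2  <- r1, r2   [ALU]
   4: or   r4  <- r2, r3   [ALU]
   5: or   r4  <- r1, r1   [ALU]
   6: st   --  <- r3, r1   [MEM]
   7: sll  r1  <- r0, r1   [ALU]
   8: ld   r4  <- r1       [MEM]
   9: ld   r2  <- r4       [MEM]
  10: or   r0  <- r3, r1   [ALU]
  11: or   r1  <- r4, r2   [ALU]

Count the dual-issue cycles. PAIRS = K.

0. beq+add @i0/i1  | pair
1. add @i2  | RAW+WAW r2
2. add @i3  | RAW r2
3. or @i4  | WAW r4
4. or+st @i5/i6  | pair
5. sll @i7  | RAW r1
6. ld @i8  | no-port MEM/MEM
7. ld+or @i9/i10  | pair
8. or @i11  | tail

PAIRS = 3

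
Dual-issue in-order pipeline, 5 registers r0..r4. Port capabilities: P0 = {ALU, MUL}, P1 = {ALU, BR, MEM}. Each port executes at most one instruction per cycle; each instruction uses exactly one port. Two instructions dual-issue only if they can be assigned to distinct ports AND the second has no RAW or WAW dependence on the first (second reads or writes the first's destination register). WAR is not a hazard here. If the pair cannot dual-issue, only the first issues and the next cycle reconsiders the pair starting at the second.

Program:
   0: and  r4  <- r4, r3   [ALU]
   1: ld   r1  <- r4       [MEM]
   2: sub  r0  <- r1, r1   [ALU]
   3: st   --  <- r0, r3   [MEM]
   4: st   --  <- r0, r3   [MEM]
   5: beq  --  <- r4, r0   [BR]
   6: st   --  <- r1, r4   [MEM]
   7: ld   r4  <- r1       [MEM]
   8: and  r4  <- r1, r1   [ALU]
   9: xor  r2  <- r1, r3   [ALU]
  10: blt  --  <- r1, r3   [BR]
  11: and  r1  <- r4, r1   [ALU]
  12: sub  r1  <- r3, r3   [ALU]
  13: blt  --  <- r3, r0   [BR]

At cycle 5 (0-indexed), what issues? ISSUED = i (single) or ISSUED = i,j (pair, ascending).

t=0 i0:and.ALU ; RAW r4
t=1 i1:ld.MEM ; RAW r1
t=2 i2:sub.ALU ; RAW r0
t=3 i3:st.MEM ; no-port MEM/MEM
t=4 i4:st.MEM ; no-port MEM/BR
t=5 i5:beq.BR ; no-port BR/MEM
t=6 i6:st.MEM ; no-port MEM/MEM
t=7 i7:ld.MEM ; WAW r4
t=8 i8&i9:and.ALU/xor.ALU ; 2-wide
t=9 i10&i11:blt.BR/and.ALU ; 2-wide
t=10 i12&i13:sub.ALU/blt.BR ; 2-wide

ISSUED = 5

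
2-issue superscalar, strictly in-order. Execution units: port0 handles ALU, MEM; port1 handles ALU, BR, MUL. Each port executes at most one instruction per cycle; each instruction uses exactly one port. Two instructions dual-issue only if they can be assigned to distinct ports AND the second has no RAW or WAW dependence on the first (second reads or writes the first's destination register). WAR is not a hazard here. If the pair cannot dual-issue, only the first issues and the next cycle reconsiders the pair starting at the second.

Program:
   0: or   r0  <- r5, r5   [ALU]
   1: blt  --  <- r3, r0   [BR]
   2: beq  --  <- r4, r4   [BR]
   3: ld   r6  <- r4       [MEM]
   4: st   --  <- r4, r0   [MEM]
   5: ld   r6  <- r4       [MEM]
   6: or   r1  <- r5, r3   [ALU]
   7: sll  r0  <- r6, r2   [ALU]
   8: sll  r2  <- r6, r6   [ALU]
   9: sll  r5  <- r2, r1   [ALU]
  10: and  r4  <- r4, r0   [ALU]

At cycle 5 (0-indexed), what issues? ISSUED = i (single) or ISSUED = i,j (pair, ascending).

ISSUED = 7,8

[0] i0  or  -- RAW r0
[1] i1  blt  -- no-port BR/BR
[2] i2,i3  beq/ld  -- pair
[3] i4  st  -- no-port MEM/MEM
[4] i5,i6  ld/or  -- pair
[5] i7,i8  sll/sll  -- pair
[6] i9,i10  sll/and  -- pair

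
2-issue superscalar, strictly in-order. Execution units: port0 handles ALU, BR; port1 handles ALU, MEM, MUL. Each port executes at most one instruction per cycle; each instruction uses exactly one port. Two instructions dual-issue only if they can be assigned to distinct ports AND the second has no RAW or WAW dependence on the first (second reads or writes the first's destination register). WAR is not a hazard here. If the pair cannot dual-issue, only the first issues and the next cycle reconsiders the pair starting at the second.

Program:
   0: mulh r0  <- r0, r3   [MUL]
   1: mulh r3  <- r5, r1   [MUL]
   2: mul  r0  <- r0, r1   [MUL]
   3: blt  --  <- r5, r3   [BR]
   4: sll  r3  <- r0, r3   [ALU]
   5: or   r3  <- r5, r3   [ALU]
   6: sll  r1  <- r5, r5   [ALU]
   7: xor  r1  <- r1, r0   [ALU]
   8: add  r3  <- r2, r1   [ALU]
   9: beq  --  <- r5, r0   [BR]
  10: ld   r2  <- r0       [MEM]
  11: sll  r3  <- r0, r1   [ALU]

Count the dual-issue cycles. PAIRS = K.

0. mulh.MUL @i0  | no-port MUL/MUL
1. mulh.MUL @i1  | no-port MUL/MUL
2. mul.MUL+blt.BR @i2&i3  | dual
3. sll.ALU @i4  | RAW+WAW r3
4. or.ALU+sll.ALU @i5&i6  | dual
5. xor.ALU @i7  | RAW r1
6. add.ALU+beq.BR @i8&i9  | dual
7. ld.MEM+sll.ALU @i10&i11  | dual

PAIRS = 4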